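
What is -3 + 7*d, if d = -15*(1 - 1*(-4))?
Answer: -528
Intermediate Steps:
d = -75 (d = -15*(1 + 4) = -15*5 = -75)
-3 + 7*d = -3 + 7*(-75) = -3 - 525 = -528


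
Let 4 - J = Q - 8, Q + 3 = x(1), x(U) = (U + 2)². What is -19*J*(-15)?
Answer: 1710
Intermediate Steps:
x(U) = (2 + U)²
Q = 6 (Q = -3 + (2 + 1)² = -3 + 3² = -3 + 9 = 6)
J = 6 (J = 4 - (6 - 8) = 4 - 1*(-2) = 4 + 2 = 6)
-19*J*(-15) = -19*6*(-15) = -114*(-15) = 1710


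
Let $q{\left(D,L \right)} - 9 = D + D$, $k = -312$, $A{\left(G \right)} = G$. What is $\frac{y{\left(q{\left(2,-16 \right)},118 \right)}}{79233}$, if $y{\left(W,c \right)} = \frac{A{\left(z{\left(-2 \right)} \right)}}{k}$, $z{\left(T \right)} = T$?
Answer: $\frac{1}{12360348} \approx 8.0904 \cdot 10^{-8}$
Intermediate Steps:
$q{\left(D,L \right)} = 9 + 2 D$ ($q{\left(D,L \right)} = 9 + \left(D + D\right) = 9 + 2 D$)
$y{\left(W,c \right)} = \frac{1}{156}$ ($y{\left(W,c \right)} = - \frac{2}{-312} = \left(-2\right) \left(- \frac{1}{312}\right) = \frac{1}{156}$)
$\frac{y{\left(q{\left(2,-16 \right)},118 \right)}}{79233} = \frac{1}{156 \cdot 79233} = \frac{1}{156} \cdot \frac{1}{79233} = \frac{1}{12360348}$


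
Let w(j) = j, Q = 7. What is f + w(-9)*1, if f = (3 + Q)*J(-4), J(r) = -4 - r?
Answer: -9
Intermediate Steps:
f = 0 (f = (3 + 7)*(-4 - 1*(-4)) = 10*(-4 + 4) = 10*0 = 0)
f + w(-9)*1 = 0 - 9*1 = 0 - 9 = -9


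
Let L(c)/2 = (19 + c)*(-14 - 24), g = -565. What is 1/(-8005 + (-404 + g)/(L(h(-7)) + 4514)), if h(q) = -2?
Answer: -1074/8597693 ≈ -0.00012492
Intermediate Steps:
L(c) = -1444 - 76*c (L(c) = 2*((19 + c)*(-14 - 24)) = 2*((19 + c)*(-38)) = 2*(-722 - 38*c) = -1444 - 76*c)
1/(-8005 + (-404 + g)/(L(h(-7)) + 4514)) = 1/(-8005 + (-404 - 565)/((-1444 - 76*(-2)) + 4514)) = 1/(-8005 - 969/((-1444 + 152) + 4514)) = 1/(-8005 - 969/(-1292 + 4514)) = 1/(-8005 - 969/3222) = 1/(-8005 - 969*1/3222) = 1/(-8005 - 323/1074) = 1/(-8597693/1074) = -1074/8597693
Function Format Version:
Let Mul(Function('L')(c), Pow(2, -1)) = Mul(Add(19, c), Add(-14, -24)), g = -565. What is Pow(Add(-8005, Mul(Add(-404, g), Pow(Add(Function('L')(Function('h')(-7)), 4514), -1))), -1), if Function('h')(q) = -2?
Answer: Rational(-1074, 8597693) ≈ -0.00012492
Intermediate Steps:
Function('L')(c) = Add(-1444, Mul(-76, c)) (Function('L')(c) = Mul(2, Mul(Add(19, c), Add(-14, -24))) = Mul(2, Mul(Add(19, c), -38)) = Mul(2, Add(-722, Mul(-38, c))) = Add(-1444, Mul(-76, c)))
Pow(Add(-8005, Mul(Add(-404, g), Pow(Add(Function('L')(Function('h')(-7)), 4514), -1))), -1) = Pow(Add(-8005, Mul(Add(-404, -565), Pow(Add(Add(-1444, Mul(-76, -2)), 4514), -1))), -1) = Pow(Add(-8005, Mul(-969, Pow(Add(Add(-1444, 152), 4514), -1))), -1) = Pow(Add(-8005, Mul(-969, Pow(Add(-1292, 4514), -1))), -1) = Pow(Add(-8005, Mul(-969, Pow(3222, -1))), -1) = Pow(Add(-8005, Mul(-969, Rational(1, 3222))), -1) = Pow(Add(-8005, Rational(-323, 1074)), -1) = Pow(Rational(-8597693, 1074), -1) = Rational(-1074, 8597693)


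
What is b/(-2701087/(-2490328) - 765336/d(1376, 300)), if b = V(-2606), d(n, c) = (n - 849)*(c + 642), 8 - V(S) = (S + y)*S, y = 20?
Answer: 1388574660016514336/94171041075 ≈ 1.4745e+7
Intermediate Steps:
V(S) = 8 - S*(20 + S) (V(S) = 8 - (S + 20)*S = 8 - (20 + S)*S = 8 - S*(20 + S))
d(n, c) = (-849 + n)*(642 + c)
b = -6739108 (b = 8 - 1*(-2606)² - 20*(-2606) = 8 - 1*6791236 + 52120 = 8 - 6791236 + 52120 = -6739108)
b/(-2701087/(-2490328) - 765336/d(1376, 300)) = -6739108/(-2701087/(-2490328) - 765336/(-545058 - 849*300 + 642*1376 + 300*1376)) = -6739108/(-2701087*(-1/2490328) - 765336/(-545058 - 254700 + 883392 + 412800)) = -6739108/(2701087/2490328 - 765336/496434) = -6739108/(2701087/2490328 - 765336*1/496434) = -6739108/(2701087/2490328 - 127556/82739) = -6739108/(-94171041075/206047248392) = -6739108*(-206047248392/94171041075) = 1388574660016514336/94171041075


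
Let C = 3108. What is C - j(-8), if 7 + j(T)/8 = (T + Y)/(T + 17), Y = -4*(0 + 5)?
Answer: 28700/9 ≈ 3188.9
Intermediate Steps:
Y = -20 (Y = -4*5 = -20)
j(T) = -56 + 8*(-20 + T)/(17 + T) (j(T) = -56 + 8*((T - 20)/(T + 17)) = -56 + 8*((-20 + T)/(17 + T)) = -56 + 8*(-20 + T)/(17 + T))
C - j(-8) = 3108 - 8*(-139 - 6*(-8))/(17 - 8) = 3108 - 8*(-139 + 48)/9 = 3108 - 8*(-91)/9 = 3108 - 1*(-728/9) = 3108 + 728/9 = 28700/9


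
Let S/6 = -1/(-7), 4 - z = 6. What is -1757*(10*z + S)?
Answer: 33634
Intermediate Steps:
z = -2 (z = 4 - 1*6 = 4 - 6 = -2)
S = 6/7 (S = 6*(-1/(-7)) = 6*(-1*(-⅐)) = 6*(⅐) = 6/7 ≈ 0.85714)
-1757*(10*z + S) = -1757*(10*(-2) + 6/7) = -1757*(-20 + 6/7) = -1757*(-134/7) = 33634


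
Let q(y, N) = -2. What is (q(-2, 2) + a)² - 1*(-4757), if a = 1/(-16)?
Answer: 1218881/256 ≈ 4761.3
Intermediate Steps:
a = -1/16 ≈ -0.062500
(q(-2, 2) + a)² - 1*(-4757) = (-2 - 1/16)² - 1*(-4757) = (-33/16)² + 4757 = 1089/256 + 4757 = 1218881/256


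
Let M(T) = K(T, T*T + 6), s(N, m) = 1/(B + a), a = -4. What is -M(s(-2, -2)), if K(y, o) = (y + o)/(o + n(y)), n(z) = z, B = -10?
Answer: -1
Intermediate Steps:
K(y, o) = 1 (K(y, o) = (y + o)/(o + y) = (o + y)/(o + y) = 1)
s(N, m) = -1/14 (s(N, m) = 1/(-10 - 4) = 1/(-14) = -1/14)
M(T) = 1
-M(s(-2, -2)) = -1*1 = -1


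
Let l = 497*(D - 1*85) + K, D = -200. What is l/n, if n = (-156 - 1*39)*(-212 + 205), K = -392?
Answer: -20291/195 ≈ -104.06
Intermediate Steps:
l = -142037 (l = 497*(-200 - 1*85) - 392 = 497*(-200 - 85) - 392 = 497*(-285) - 392 = -141645 - 392 = -142037)
n = 1365 (n = (-156 - 39)*(-7) = -195*(-7) = 1365)
l/n = -142037/1365 = -142037*1/1365 = -20291/195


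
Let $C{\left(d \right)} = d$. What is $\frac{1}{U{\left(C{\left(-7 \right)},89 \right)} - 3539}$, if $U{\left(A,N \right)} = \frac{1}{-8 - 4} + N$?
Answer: $- \frac{12}{41401} \approx -0.00028985$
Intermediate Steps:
$U{\left(A,N \right)} = - \frac{1}{12} + N$ ($U{\left(A,N \right)} = \frac{1}{-12} + N = - \frac{1}{12} + N$)
$\frac{1}{U{\left(C{\left(-7 \right)},89 \right)} - 3539} = \frac{1}{\left(- \frac{1}{12} + 89\right) - 3539} = \frac{1}{\frac{1067}{12} - 3539} = \frac{1}{- \frac{41401}{12}} = - \frac{12}{41401}$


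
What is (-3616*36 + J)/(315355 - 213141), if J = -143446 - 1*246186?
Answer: -259904/51107 ≈ -5.0855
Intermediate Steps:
J = -389632 (J = -143446 - 246186 = -389632)
(-3616*36 + J)/(315355 - 213141) = (-3616*36 - 389632)/(315355 - 213141) = (-130176 - 389632)/102214 = -519808*1/102214 = -259904/51107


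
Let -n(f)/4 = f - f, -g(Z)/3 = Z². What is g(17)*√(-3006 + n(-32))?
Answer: -2601*I*√334 ≈ -47535.0*I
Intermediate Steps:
g(Z) = -3*Z²
n(f) = 0 (n(f) = -4*(f - f) = -4*0 = 0)
g(17)*√(-3006 + n(-32)) = (-3*17²)*√(-3006 + 0) = (-3*289)*√(-3006) = -2601*I*√334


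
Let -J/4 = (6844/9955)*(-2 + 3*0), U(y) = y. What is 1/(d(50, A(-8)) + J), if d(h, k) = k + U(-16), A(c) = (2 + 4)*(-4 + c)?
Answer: -9955/821288 ≈ -0.012121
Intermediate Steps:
A(c) = -24 + 6*c (A(c) = 6*(-4 + c) = -24 + 6*c)
d(h, k) = -16 + k (d(h, k) = k - 16 = -16 + k)
J = 54752/9955 (J = -4*6844/9955*(-2 + 3*0) = -4*6844*(1/9955)*(-2 + 0) = -27376*(-2)/9955 = -4*(-13688/9955) = 54752/9955 ≈ 5.4999)
1/(d(50, A(-8)) + J) = 1/((-16 + (-24 + 6*(-8))) + 54752/9955) = 1/((-16 + (-24 - 48)) + 54752/9955) = 1/((-16 - 72) + 54752/9955) = 1/(-88 + 54752/9955) = 1/(-821288/9955) = -9955/821288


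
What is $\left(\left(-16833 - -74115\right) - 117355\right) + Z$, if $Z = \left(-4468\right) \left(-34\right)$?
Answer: $91839$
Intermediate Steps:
$Z = 151912$
$\left(\left(-16833 - -74115\right) - 117355\right) + Z = \left(\left(-16833 - -74115\right) - 117355\right) + 151912 = \left(\left(-16833 + 74115\right) - 117355\right) + 151912 = \left(57282 - 117355\right) + 151912 = -60073 + 151912 = 91839$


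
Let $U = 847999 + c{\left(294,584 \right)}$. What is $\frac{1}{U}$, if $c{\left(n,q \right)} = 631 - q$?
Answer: $\frac{1}{848046} \approx 1.1792 \cdot 10^{-6}$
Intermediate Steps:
$U = 848046$ ($U = 847999 + \left(631 - 584\right) = 847999 + 47 = 848046$)
$\frac{1}{U} = \frac{1}{848046}$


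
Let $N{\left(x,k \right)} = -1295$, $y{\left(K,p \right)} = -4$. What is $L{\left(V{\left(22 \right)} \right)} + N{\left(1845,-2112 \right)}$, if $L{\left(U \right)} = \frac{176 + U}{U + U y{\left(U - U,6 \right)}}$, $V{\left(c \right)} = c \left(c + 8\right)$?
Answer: $- \frac{58294}{45} \approx -1295.4$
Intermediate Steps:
$V{\left(c \right)} = c \left(8 + c\right)$
$L{\left(U \right)} = - \frac{176 + U}{3 U}$ ($L{\left(U \right)} = \frac{176 + U}{U + U \left(-4\right)} = \frac{176 + U}{U - 4 U} = \frac{176 + U}{\left(-3\right) U} = \left(176 + U\right) \left(- \frac{1}{3 U}\right) = - \frac{176 + U}{3 U}$)
$L{\left(V{\left(22 \right)} \right)} + N{\left(1845,-2112 \right)} = \frac{-176 - 22 \left(8 + 22\right)}{3 \cdot 22 \left(8 + 22\right)} - 1295 = \frac{-176 - 22 \cdot 30}{3 \cdot 22 \cdot 30} - 1295 = \frac{-176 - 660}{3 \cdot 660} - 1295 = \frac{1}{3} \cdot \frac{1}{660} \left(-176 - 660\right) - 1295 = \frac{1}{3} \cdot \frac{1}{660} \left(-836\right) - 1295 = - \frac{19}{45} - 1295 = - \frac{58294}{45}$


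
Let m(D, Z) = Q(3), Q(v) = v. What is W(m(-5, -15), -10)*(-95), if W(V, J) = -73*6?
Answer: 41610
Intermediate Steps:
m(D, Z) = 3
W(V, J) = -438
W(m(-5, -15), -10)*(-95) = -438*(-95) = 41610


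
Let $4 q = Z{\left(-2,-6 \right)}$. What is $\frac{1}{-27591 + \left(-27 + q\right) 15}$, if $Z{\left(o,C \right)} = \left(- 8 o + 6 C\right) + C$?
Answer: $- \frac{2}{56187} \approx -3.5595 \cdot 10^{-5}$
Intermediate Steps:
$Z{\left(o,C \right)} = - 8 o + 7 C$
$q = - \frac{13}{2}$ ($q = \frac{\left(-8\right) \left(-2\right) + 7 \left(-6\right)}{4} = \frac{16 - 42}{4} = \frac{1}{4} \left(-26\right) = - \frac{13}{2} \approx -6.5$)
$\frac{1}{-27591 + \left(-27 + q\right) 15} = \frac{1}{-27591 + \left(-27 - \frac{13}{2}\right) 15} = \frac{1}{-27591 - \frac{1005}{2}} = \frac{1}{- \frac{56187}{2}} = - \frac{2}{56187}$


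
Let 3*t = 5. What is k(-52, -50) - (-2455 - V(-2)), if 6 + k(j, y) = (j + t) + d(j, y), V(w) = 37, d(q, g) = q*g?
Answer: 15107/3 ≈ 5035.7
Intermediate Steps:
t = 5/3 (t = (⅓)*5 = 5/3 ≈ 1.6667)
d(q, g) = g*q
k(j, y) = -13/3 + j + j*y (k(j, y) = -6 + ((j + 5/3) + y*j) = -6 + ((5/3 + j) + j*y) = -6 + (5/3 + j + j*y) = -13/3 + j + j*y)
k(-52, -50) - (-2455 - V(-2)) = (-13/3 - 52 - 52*(-50)) - (-2455 - 1*37) = (-13/3 - 52 + 2600) - (-2455 - 37) = 7631/3 - 1*(-2492) = 7631/3 + 2492 = 15107/3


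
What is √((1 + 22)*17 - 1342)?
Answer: I*√951 ≈ 30.838*I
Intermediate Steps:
√((1 + 22)*17 - 1342) = √(23*17 - 1342) = √(391 - 1342) = √(-951) = I*√951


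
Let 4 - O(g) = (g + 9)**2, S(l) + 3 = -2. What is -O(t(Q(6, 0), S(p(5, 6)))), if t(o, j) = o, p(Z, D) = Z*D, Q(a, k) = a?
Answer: 221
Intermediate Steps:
p(Z, D) = D*Z
S(l) = -5 (S(l) = -3 - 2 = -5)
O(g) = 4 - (9 + g)**2 (O(g) = 4 - (g + 9)**2 = 4 - (9 + g)**2)
-O(t(Q(6, 0), S(p(5, 6)))) = -(4 - (9 + 6)**2) = -(4 - 1*15**2) = -(4 - 1*225) = -(4 - 225) = -1*(-221) = 221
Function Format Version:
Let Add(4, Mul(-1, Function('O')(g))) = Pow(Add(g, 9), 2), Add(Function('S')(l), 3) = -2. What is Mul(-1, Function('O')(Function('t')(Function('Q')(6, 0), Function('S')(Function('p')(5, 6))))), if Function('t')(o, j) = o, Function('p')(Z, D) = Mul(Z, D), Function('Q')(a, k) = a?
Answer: 221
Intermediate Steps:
Function('p')(Z, D) = Mul(D, Z)
Function('S')(l) = -5 (Function('S')(l) = Add(-3, -2) = -5)
Function('O')(g) = Add(4, Mul(-1, Pow(Add(9, g), 2))) (Function('O')(g) = Add(4, Mul(-1, Pow(Add(g, 9), 2))) = Add(4, Mul(-1, Pow(Add(9, g), 2))))
Mul(-1, Function('O')(Function('t')(Function('Q')(6, 0), Function('S')(Function('p')(5, 6))))) = Mul(-1, Add(4, Mul(-1, Pow(Add(9, 6), 2)))) = Mul(-1, Add(4, Mul(-1, Pow(15, 2)))) = Mul(-1, Add(4, Mul(-1, 225))) = Mul(-1, Add(4, -225)) = Mul(-1, -221) = 221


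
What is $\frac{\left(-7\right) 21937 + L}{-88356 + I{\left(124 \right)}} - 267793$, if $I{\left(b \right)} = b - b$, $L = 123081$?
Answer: $- \frac{11830543915}{44178} \approx -2.6779 \cdot 10^{5}$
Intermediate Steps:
$I{\left(b \right)} = 0$
$\frac{\left(-7\right) 21937 + L}{-88356 + I{\left(124 \right)}} - 267793 = \frac{\left(-7\right) 21937 + 123081}{-88356 + 0} - 267793 = \frac{-153559 + 123081}{-88356} - 267793 = \left(-30478\right) \left(- \frac{1}{88356}\right) - 267793 = \frac{15239}{44178} - 267793 = - \frac{11830543915}{44178}$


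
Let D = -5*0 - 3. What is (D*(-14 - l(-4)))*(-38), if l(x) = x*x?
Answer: -3420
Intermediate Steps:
l(x) = x**2
D = -3 (D = 0 - 3 = -3)
(D*(-14 - l(-4)))*(-38) = -3*(-14 - 1*(-4)**2)*(-38) = -3*(-14 - 1*16)*(-38) = -3*(-14 - 16)*(-38) = -3*(-30)*(-38) = 90*(-38) = -3420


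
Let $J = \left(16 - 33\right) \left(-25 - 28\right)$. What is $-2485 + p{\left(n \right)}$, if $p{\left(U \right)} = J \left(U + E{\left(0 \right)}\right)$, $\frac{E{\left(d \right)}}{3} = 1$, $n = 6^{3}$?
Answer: $194834$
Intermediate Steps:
$n = 216$
$E{\left(d \right)} = 3$ ($E{\left(d \right)} = 3 \cdot 1 = 3$)
$J = 901$ ($J = \left(-17\right) \left(-53\right) = 901$)
$p{\left(U \right)} = 2703 + 901 U$ ($p{\left(U \right)} = 901 \left(U + 3\right) = 901 \left(3 + U\right) = 2703 + 901 U$)
$-2485 + p{\left(n \right)} = -2485 + \left(2703 + 901 \cdot 216\right) = -2485 + \left(2703 + 194616\right) = -2485 + 197319 = 194834$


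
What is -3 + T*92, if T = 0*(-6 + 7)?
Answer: -3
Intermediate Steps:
T = 0 (T = 0*1 = 0)
-3 + T*92 = -3 + 0*92 = -3 + 0 = -3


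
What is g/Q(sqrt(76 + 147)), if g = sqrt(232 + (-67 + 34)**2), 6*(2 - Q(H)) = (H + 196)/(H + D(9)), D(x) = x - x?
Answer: -4906*sqrt(1321)/3811 - 392*sqrt(294583)/3811 ≈ -102.62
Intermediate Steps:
D(x) = 0
Q(H) = 2 - (196 + H)/(6*H) (Q(H) = 2 - (H + 196)/(6*(H + 0)) = 2 - (196 + H)/(6*H))
g = sqrt(1321) (g = sqrt(232 + (-33)**2) = sqrt(232 + 1089) = sqrt(1321) ≈ 36.346)
g/Q(sqrt(76 + 147)) = sqrt(1321)/(((-196 + 11*sqrt(76 + 147))/(6*(sqrt(76 + 147))))) = sqrt(1321)/(((-196 + 11*sqrt(223))/(6*(sqrt(223))))) = sqrt(1321)/(((sqrt(223)/223)*(-196 + 11*sqrt(223))/6)) = sqrt(1321)/((sqrt(223)*(-196 + 11*sqrt(223))/1338)) = sqrt(1321)*(6*sqrt(223)/(-196 + 11*sqrt(223))) = 6*sqrt(294583)/(-196 + 11*sqrt(223))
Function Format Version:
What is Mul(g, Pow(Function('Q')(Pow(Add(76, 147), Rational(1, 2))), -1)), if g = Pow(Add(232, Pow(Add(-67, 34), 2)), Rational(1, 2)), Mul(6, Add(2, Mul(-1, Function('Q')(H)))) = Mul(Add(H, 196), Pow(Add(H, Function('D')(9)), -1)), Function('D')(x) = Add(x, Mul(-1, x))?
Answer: Add(Mul(Rational(-4906, 3811), Pow(1321, Rational(1, 2))), Mul(Rational(-392, 3811), Pow(294583, Rational(1, 2)))) ≈ -102.62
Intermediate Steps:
Function('D')(x) = 0
Function('Q')(H) = Add(2, Mul(Rational(-1, 6), Pow(H, -1), Add(196, H))) (Function('Q')(H) = Add(2, Mul(Rational(-1, 6), Mul(Add(H, 196), Pow(Add(H, 0), -1)))) = Add(2, Mul(Rational(-1, 6), Mul(Add(196, H), Pow(H, -1)))) = Add(2, Mul(Rational(-1, 6), Mul(Pow(H, -1), Add(196, H)))) = Add(2, Mul(Rational(-1, 6), Pow(H, -1), Add(196, H))))
g = Pow(1321, Rational(1, 2)) (g = Pow(Add(232, Pow(-33, 2)), Rational(1, 2)) = Pow(Add(232, 1089), Rational(1, 2)) = Pow(1321, Rational(1, 2)) ≈ 36.346)
Mul(g, Pow(Function('Q')(Pow(Add(76, 147), Rational(1, 2))), -1)) = Mul(Pow(1321, Rational(1, 2)), Pow(Mul(Rational(1, 6), Pow(Pow(Add(76, 147), Rational(1, 2)), -1), Add(-196, Mul(11, Pow(Add(76, 147), Rational(1, 2))))), -1)) = Mul(Pow(1321, Rational(1, 2)), Pow(Mul(Rational(1, 6), Pow(Pow(223, Rational(1, 2)), -1), Add(-196, Mul(11, Pow(223, Rational(1, 2))))), -1)) = Mul(Pow(1321, Rational(1, 2)), Pow(Mul(Rational(1, 6), Mul(Rational(1, 223), Pow(223, Rational(1, 2))), Add(-196, Mul(11, Pow(223, Rational(1, 2))))), -1)) = Mul(Pow(1321, Rational(1, 2)), Pow(Mul(Rational(1, 1338), Pow(223, Rational(1, 2)), Add(-196, Mul(11, Pow(223, Rational(1, 2))))), -1)) = Mul(Pow(1321, Rational(1, 2)), Mul(6, Pow(223, Rational(1, 2)), Pow(Add(-196, Mul(11, Pow(223, Rational(1, 2)))), -1))) = Mul(6, Pow(294583, Rational(1, 2)), Pow(Add(-196, Mul(11, Pow(223, Rational(1, 2)))), -1))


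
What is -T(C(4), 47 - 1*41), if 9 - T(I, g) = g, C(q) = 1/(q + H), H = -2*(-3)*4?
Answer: -3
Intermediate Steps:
H = 24 (H = 6*4 = 24)
C(q) = 1/(24 + q) (C(q) = 1/(q + 24) = 1/(24 + q))
T(I, g) = 9 - g
-T(C(4), 47 - 1*41) = -(9 - (47 - 1*41)) = -(9 - (47 - 41)) = -(9 - 1*6) = -(9 - 6) = -1*3 = -3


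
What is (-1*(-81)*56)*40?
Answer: 181440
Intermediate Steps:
(-1*(-81)*56)*40 = (81*56)*40 = 4536*40 = 181440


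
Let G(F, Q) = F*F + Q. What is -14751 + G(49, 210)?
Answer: -12140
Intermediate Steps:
G(F, Q) = Q + F**2 (G(F, Q) = F**2 + Q = Q + F**2)
-14751 + G(49, 210) = -14751 + (210 + 49**2) = -14751 + (210 + 2401) = -14751 + 2611 = -12140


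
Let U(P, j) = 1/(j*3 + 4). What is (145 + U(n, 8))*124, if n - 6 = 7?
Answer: 125891/7 ≈ 17984.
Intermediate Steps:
n = 13 (n = 6 + 7 = 13)
U(P, j) = 1/(4 + 3*j) (U(P, j) = 1/(3*j + 4) = 1/(4 + 3*j))
(145 + U(n, 8))*124 = (145 + 1/(4 + 3*8))*124 = (145 + 1/(4 + 24))*124 = (145 + 1/28)*124 = (4061/28)*124 = 125891/7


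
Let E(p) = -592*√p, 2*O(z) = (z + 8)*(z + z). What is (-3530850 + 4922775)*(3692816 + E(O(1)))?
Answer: 5137650852000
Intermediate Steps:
O(z) = z*(8 + z) (O(z) = ((z + 8)*(z + z))/2 = ((8 + z)*(2*z))/2 = (2*z*(8 + z))/2 = z*(8 + z))
(-3530850 + 4922775)*(3692816 + E(O(1))) = (-3530850 + 4922775)*(3692816 - 592*√(8 + 1)) = 1391925*(3692816 - 592*√(1*9)) = 1391925*(3692816 - 592*√9) = 1391925*(3692816 - 592*3) = 1391925*(3692816 - 1776) = 1391925*3691040 = 5137650852000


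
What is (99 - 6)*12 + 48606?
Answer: 49722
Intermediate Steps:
(99 - 6)*12 + 48606 = 93*12 + 48606 = 1116 + 48606 = 49722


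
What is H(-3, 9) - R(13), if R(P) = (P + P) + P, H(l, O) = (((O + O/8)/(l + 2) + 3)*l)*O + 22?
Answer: 1403/8 ≈ 175.38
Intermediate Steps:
H(l, O) = 22 + O*l*(3 + 9*O/(8*(2 + l))) (H(l, O) = (((O + O*(⅛))/(2 + l) + 3)*l)*O + 22 = (((O + O/8)/(2 + l) + 3)*l)*O + 22 = (((9*O/8)/(2 + l) + 3)*l)*O + 22 = ((9*O/(8*(2 + l)) + 3)*l)*O + 22 = ((3 + 9*O/(8*(2 + l)))*l)*O + 22 = (l*(3 + 9*O/(8*(2 + l))))*O + 22 = O*l*(3 + 9*O/(8*(2 + l))) + 22 = 22 + O*l*(3 + 9*O/(8*(2 + l))))
R(P) = 3*P (R(P) = 2*P + P = 3*P)
H(-3, 9) - R(13) = (352 + 176*(-3) + 9*(-3)*9² + 24*9*(-3)² + 48*9*(-3))/(8*(2 - 3)) - 3*13 = (⅛)*(352 - 528 + 9*(-3)*81 + 24*9*9 - 1296)/(-1) - 1*39 = (⅛)*(-1)*(352 - 528 - 2187 + 1944 - 1296) - 39 = (⅛)*(-1)*(-1715) - 39 = 1715/8 - 39 = 1403/8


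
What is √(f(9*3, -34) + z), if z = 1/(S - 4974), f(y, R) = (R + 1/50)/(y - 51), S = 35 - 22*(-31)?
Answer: √1140157513/28380 ≈ 1.1898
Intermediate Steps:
S = 717 (S = 35 + 682 = 717)
f(y, R) = (1/50 + R)/(-51 + y) (f(y, R) = (R + 1/50)/(-51 + y) = (1/50 + R)/(-51 + y))
z = -1/4257 (z = 1/(717 - 4974) = 1/(-4257) = -1/4257 ≈ -0.00023491)
√(f(9*3, -34) + z) = √((1/50 - 34)/(-51 + 9*3) - 1/4257) = √(-1699/50/(-51 + 27) - 1/4257) = √(-1699/50/(-24) - 1/4257) = √(-1/24*(-1699/50) - 1/4257) = √(1699/1200 - 1/4257) = √(2410481/1702800) = √1140157513/28380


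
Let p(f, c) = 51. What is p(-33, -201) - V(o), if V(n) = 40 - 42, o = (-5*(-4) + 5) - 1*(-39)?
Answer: 53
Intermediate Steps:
o = 64 (o = (20 + 5) + 39 = 25 + 39 = 64)
V(n) = -2
p(-33, -201) - V(o) = 51 - 1*(-2) = 51 + 2 = 53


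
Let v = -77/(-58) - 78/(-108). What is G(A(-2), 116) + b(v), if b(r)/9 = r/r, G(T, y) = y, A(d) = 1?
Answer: 125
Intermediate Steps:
v = 535/261 (v = -77*(-1/58) - 78*(-1/108) = 77/58 + 13/18 = 535/261 ≈ 2.0498)
b(r) = 9 (b(r) = 9*(r/r) = 9*1 = 9)
G(A(-2), 116) + b(v) = 116 + 9 = 125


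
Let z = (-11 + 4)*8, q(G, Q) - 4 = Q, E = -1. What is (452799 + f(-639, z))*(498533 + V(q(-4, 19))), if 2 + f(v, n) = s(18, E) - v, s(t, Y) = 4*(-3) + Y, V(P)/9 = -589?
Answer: 223642733136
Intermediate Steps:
q(G, Q) = 4 + Q
V(P) = -5301 (V(P) = 9*(-589) = -5301)
s(t, Y) = -12 + Y
z = -56 (z = -7*8 = -56)
f(v, n) = -15 - v (f(v, n) = -2 + ((-12 - 1) - v) = -2 + (-13 - v) = -15 - v)
(452799 + f(-639, z))*(498533 + V(q(-4, 19))) = (452799 + (-15 - 1*(-639)))*(498533 - 5301) = (452799 + (-15 + 639))*493232 = (452799 + 624)*493232 = 453423*493232 = 223642733136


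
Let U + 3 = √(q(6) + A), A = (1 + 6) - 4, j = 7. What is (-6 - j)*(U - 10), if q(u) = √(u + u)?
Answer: 169 - 13*√(3 + 2*√3) ≈ 135.95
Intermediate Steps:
q(u) = √2*√u (q(u) = √(2*u) = √2*√u)
A = 3 (A = 7 - 4 = 3)
U = -3 + √(3 + 2*√3) (U = -3 + √(√2*√6 + 3) = -3 + √(2*√3 + 3) = -3 + √(3 + 2*√3) ≈ -0.45754)
(-6 - j)*(U - 10) = (-6 - 1*7)*((-3 + √(3 + 2*√3)) - 10) = (-6 - 7)*(-13 + √(3 + 2*√3)) = -13*(-13 + √(3 + 2*√3)) = 169 - 13*√(3 + 2*√3)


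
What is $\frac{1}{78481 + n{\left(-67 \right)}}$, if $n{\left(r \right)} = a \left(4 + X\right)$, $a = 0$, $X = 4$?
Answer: $\frac{1}{78481} \approx 1.2742 \cdot 10^{-5}$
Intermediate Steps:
$n{\left(r \right)} = 0$ ($n{\left(r \right)} = 0 \left(4 + 4\right) = 0 \cdot 8 = 0$)
$\frac{1}{78481 + n{\left(-67 \right)}} = \frac{1}{78481 + 0} = \frac{1}{78481}$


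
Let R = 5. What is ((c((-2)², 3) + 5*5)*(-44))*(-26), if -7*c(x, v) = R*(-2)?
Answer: 211640/7 ≈ 30234.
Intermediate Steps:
c(x, v) = 10/7 (c(x, v) = -5*(-2)/7 = -⅐*(-10) = 10/7)
((c((-2)², 3) + 5*5)*(-44))*(-26) = ((10/7 + 5*5)*(-44))*(-26) = ((10/7 + 25)*(-44))*(-26) = ((185/7)*(-44))*(-26) = -8140/7*(-26) = 211640/7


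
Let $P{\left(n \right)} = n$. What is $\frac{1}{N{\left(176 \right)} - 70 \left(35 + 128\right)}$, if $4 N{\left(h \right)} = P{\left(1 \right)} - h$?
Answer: $- \frac{4}{45815} \approx -8.7308 \cdot 10^{-5}$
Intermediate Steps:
$N{\left(h \right)} = \frac{1}{4} - \frac{h}{4}$ ($N{\left(h \right)} = \frac{1 - h}{4} = \frac{1}{4} - \frac{h}{4}$)
$\frac{1}{N{\left(176 \right)} - 70 \left(35 + 128\right)} = \frac{1}{\left(\frac{1}{4} - 44\right) - 70 \left(35 + 128\right)} = \frac{1}{\left(\frac{1}{4} - 44\right) - 11410} = \frac{1}{- \frac{175}{4} - 11410} = \frac{1}{- \frac{45815}{4}} = - \frac{4}{45815}$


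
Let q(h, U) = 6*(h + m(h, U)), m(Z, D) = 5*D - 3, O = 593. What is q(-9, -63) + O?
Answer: -1369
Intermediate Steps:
m(Z, D) = -3 + 5*D
q(h, U) = -18 + 6*h + 30*U (q(h, U) = 6*(h + (-3 + 5*U)) = 6*(-3 + h + 5*U) = -18 + 6*h + 30*U)
q(-9, -63) + O = (-18 + 6*(-9) + 30*(-63)) + 593 = (-18 - 54 - 1890) + 593 = -1962 + 593 = -1369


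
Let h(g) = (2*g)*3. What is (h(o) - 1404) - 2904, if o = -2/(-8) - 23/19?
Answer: -163923/38 ≈ -4313.8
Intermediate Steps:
o = -73/76 (o = -2*(-⅛) - 23*1/19 = ¼ - 23/19 = -73/76 ≈ -0.96053)
h(g) = 6*g
(h(o) - 1404) - 2904 = (6*(-73/76) - 1404) - 2904 = (-219/38 - 1404) - 2904 = -53571/38 - 2904 = -163923/38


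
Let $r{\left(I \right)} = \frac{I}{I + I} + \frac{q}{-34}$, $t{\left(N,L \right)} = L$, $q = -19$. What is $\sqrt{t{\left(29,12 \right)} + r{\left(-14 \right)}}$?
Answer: $\frac{\sqrt{3774}}{17} \approx 3.6137$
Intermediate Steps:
$r{\left(I \right)} = \frac{18}{17}$ ($r{\left(I \right)} = \frac{I}{I + I} - \frac{19}{-34} = \frac{I}{2 I} - - \frac{19}{34} = I \frac{1}{2 I} + \frac{19}{34} = \frac{1}{2} + \frac{19}{34} = \frac{18}{17}$)
$\sqrt{t{\left(29,12 \right)} + r{\left(-14 \right)}} = \sqrt{12 + \frac{18}{17}} = \sqrt{\frac{222}{17}} = \frac{\sqrt{3774}}{17}$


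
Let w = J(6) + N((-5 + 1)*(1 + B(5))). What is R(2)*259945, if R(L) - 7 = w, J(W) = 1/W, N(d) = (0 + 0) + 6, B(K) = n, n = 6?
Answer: 20535655/6 ≈ 3.4226e+6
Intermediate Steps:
B(K) = 6
N(d) = 6 (N(d) = 0 + 6 = 6)
w = 37/6 (w = 1/6 + 6 = ⅙ + 6 = 37/6 ≈ 6.1667)
R(L) = 79/6 (R(L) = 7 + 37/6 = 79/6)
R(2)*259945 = (79/6)*259945 = 20535655/6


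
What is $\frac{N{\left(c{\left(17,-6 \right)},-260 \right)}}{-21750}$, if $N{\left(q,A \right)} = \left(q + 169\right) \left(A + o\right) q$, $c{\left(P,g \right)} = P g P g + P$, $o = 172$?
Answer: $\frac{323717944}{725} \approx 4.4651 \cdot 10^{5}$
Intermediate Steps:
$c{\left(P,g \right)} = P + P^{2} g^{2}$ ($c{\left(P,g \right)} = g P^{2} g + P = P^{2} g^{2} + P = P + P^{2} g^{2}$)
$N{\left(q,A \right)} = q \left(169 + q\right) \left(172 + A\right)$ ($N{\left(q,A \right)} = \left(q + 169\right) \left(A + 172\right) q = \left(169 + q\right) \left(172 + A\right) q = q \left(169 + q\right) \left(172 + A\right)$)
$\frac{N{\left(c{\left(17,-6 \right)},-260 \right)}}{-21750} = \frac{17 \left(1 + 17 \left(-6\right)^{2}\right) \left(29068 + 169 \left(-260\right) + 172 \cdot 17 \left(1 + 17 \left(-6\right)^{2}\right) - 260 \cdot 17 \left(1 + 17 \left(-6\right)^{2}\right)\right)}{-21750} = 17 \left(1 + 17 \cdot 36\right) \left(29068 - 43940 + 172 \cdot 17 \left(1 + 17 \cdot 36\right) - 260 \cdot 17 \left(1 + 17 \cdot 36\right)\right) \left(- \frac{1}{21750}\right) = 17 \left(1 + 612\right) \left(29068 - 43940 + 172 \cdot 17 \left(1 + 612\right) - 260 \cdot 17 \left(1 + 612\right)\right) \left(- \frac{1}{21750}\right) = 17 \cdot 613 \left(29068 - 43940 + 172 \cdot 17 \cdot 613 - 260 \cdot 17 \cdot 613\right) \left(- \frac{1}{21750}\right) = 10421 \left(29068 - 43940 + 172 \cdot 10421 - 2709460\right) \left(- \frac{1}{21750}\right) = 10421 \left(29068 - 43940 + 1792412 - 2709460\right) \left(- \frac{1}{21750}\right) = 10421 \left(-931920\right) \left(- \frac{1}{21750}\right) = \left(-9711538320\right) \left(- \frac{1}{21750}\right) = \frac{323717944}{725}$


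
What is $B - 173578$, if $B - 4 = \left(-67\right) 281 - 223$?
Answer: $-192624$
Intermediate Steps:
$B = -19046$ ($B = 4 - 19050 = -19046$)
$B - 173578 = -19046 - 173578 = -192624$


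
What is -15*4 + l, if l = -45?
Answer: -105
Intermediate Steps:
-15*4 + l = -15*4 - 45 = -60 - 45 = -105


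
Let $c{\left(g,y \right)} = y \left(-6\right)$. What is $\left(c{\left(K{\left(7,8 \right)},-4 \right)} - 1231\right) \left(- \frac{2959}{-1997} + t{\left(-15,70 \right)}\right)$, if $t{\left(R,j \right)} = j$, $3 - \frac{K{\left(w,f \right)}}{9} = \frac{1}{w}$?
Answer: $- \frac{172298043}{1997} \approx -86279.0$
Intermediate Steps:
$K{\left(w,f \right)} = 27 - \frac{9}{w}$
$c{\left(g,y \right)} = - 6 y$
$\left(c{\left(K{\left(7,8 \right)},-4 \right)} - 1231\right) \left(- \frac{2959}{-1997} + t{\left(-15,70 \right)}\right) = \left(\left(-6\right) \left(-4\right) - 1231\right) \left(- \frac{2959}{-1997} + 70\right) = \left(24 - 1231\right) \left(\left(-2959\right) \left(- \frac{1}{1997}\right) + 70\right) = - 1207 \left(\frac{2959}{1997} + 70\right) = \left(-1207\right) \frac{142749}{1997} = - \frac{172298043}{1997}$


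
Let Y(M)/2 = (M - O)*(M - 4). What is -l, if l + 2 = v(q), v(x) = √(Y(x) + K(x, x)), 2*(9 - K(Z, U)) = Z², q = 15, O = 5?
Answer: 2 - √466/2 ≈ -8.7935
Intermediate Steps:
Y(M) = 2*(-5 + M)*(-4 + M) (Y(M) = 2*((M - 1*5)*(M - 4)) = 2*((M - 5)*(-4 + M)) = 2*((-5 + M)*(-4 + M)) = 2*(-5 + M)*(-4 + M))
K(Z, U) = 9 - Z²/2
v(x) = √(49 - 18*x + 3*x²/2) (v(x) = √((40 - 18*x + 2*x²) + (9 - x²/2)) = √(49 - 18*x + 3*x²/2))
l = -2 + √466/2 (l = -2 + √(196 - 72*15 + 6*15²)/2 = -2 + √(196 - 1080 + 6*225)/2 = -2 + √(196 - 1080 + 1350)/2 = -2 + √466/2 ≈ 8.7935)
-l = -(-2 + √466/2) = 2 - √466/2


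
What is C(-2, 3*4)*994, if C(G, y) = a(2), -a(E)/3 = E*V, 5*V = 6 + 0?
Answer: -35784/5 ≈ -7156.8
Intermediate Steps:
V = 6/5 (V = (6 + 0)/5 = (⅕)*6 = 6/5 ≈ 1.2000)
a(E) = -18*E/5 (a(E) = -3*E*6/5 = -18*E/5)
C(G, y) = -36/5 (C(G, y) = -18/5*2 = -36/5)
C(-2, 3*4)*994 = -36/5*994 = -35784/5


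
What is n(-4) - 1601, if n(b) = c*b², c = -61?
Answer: -2577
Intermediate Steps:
n(b) = -61*b²
n(-4) - 1601 = -61*(-4)² - 1601 = -61*16 - 1601 = -976 - 1601 = -2577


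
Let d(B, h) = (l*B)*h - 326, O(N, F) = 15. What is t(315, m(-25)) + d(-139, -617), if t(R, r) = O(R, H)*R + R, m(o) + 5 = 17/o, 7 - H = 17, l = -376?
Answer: -32242174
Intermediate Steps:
H = -10 (H = 7 - 1*17 = 7 - 17 = -10)
d(B, h) = -326 - 376*B*h (d(B, h) = (-376*B)*h - 326 = -376*B*h - 326 = -326 - 376*B*h)
m(o) = -5 + 17/o
t(R, r) = 16*R (t(R, r) = 15*R + R = 16*R)
t(315, m(-25)) + d(-139, -617) = 16*315 + (-326 - 376*(-139)*(-617)) = 5040 + (-326 - 32246888) = 5040 - 32247214 = -32242174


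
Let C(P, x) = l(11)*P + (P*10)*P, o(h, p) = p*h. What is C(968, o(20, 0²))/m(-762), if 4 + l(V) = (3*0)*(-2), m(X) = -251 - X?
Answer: 9366368/511 ≈ 18330.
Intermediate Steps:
o(h, p) = h*p
l(V) = -4 (l(V) = -4 + (3*0)*(-2) = -4 + 0*(-2) = -4 + 0 = -4)
C(P, x) = -4*P + 10*P² (C(P, x) = -4*P + (P*10)*P = -4*P + (10*P)*P = -4*P + 10*P²)
C(968, o(20, 0²))/m(-762) = (2*968*(-2 + 5*968))/(-251 - 1*(-762)) = (2*968*(-2 + 4840))/(-251 + 762) = (2*968*4838)/511 = 9366368*(1/511) = 9366368/511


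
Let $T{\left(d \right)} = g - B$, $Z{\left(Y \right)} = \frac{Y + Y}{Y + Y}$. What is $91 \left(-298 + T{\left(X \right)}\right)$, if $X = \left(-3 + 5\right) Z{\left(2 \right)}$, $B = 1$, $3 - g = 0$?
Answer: $-26936$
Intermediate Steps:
$g = 3$ ($g = 3 - 0 = 3 + 0 = 3$)
$Z{\left(Y \right)} = 1$ ($Z{\left(Y \right)} = \frac{2 Y}{2 Y} = 2 Y \frac{1}{2 Y} = 1$)
$X = 2$ ($X = \left(-3 + 5\right) 1 = 2 \cdot 1 = 2$)
$T{\left(d \right)} = 2$ ($T{\left(d \right)} = 3 - 1 = 2$)
$91 \left(-298 + T{\left(X \right)}\right) = 91 \left(-298 + 2\right) = 91 \left(-296\right) = -26936$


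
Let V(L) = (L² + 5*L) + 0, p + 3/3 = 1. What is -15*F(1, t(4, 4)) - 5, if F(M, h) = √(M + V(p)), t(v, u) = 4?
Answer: -20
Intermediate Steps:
p = 0 (p = -1 + 1 = 0)
V(L) = L² + 5*L
F(M, h) = √M (F(M, h) = √(M + 0*(5 + 0)) = √(M + 0*5) = √(M + 0) = √M)
-15*F(1, t(4, 4)) - 5 = -15*√1 - 5 = -15*1 - 5 = -15 - 5 = -20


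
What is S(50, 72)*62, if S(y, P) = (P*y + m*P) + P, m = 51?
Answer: 455328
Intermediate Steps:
S(y, P) = 52*P + P*y (S(y, P) = (P*y + 51*P) + P = (51*P + P*y) + P = 52*P + P*y)
S(50, 72)*62 = (72*(52 + 50))*62 = (72*102)*62 = 7344*62 = 455328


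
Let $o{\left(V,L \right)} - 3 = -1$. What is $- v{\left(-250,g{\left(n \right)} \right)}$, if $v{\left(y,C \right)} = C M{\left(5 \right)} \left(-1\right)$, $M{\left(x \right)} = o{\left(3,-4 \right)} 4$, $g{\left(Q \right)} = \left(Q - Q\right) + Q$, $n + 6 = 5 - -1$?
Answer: $0$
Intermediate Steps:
$o{\left(V,L \right)} = 2$ ($o{\left(V,L \right)} = 3 - 1 = 2$)
$n = 0$ ($n = -6 + \left(5 - -1\right) = -6 + \left(5 + 1\right) = -6 + 6 = 0$)
$g{\left(Q \right)} = Q$ ($g{\left(Q \right)} = 0 + Q = Q$)
$M{\left(x \right)} = 8$ ($M{\left(x \right)} = 2 \cdot 4 = 8$)
$v{\left(y,C \right)} = - 8 C$ ($v{\left(y,C \right)} = C 8 \left(-1\right) = 8 C \left(-1\right) = - 8 C$)
$- v{\left(-250,g{\left(n \right)} \right)} = - \left(-8\right) 0 = \left(-1\right) 0 = 0$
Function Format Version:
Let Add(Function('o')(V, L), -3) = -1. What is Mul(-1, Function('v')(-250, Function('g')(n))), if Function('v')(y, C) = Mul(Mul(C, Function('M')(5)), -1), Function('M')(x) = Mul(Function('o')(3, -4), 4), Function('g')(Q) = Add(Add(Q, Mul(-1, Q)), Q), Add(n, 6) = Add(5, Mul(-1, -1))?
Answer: 0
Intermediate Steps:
Function('o')(V, L) = 2 (Function('o')(V, L) = Add(3, -1) = 2)
n = 0 (n = Add(-6, Add(5, Mul(-1, -1))) = Add(-6, Add(5, 1)) = Add(-6, 6) = 0)
Function('g')(Q) = Q (Function('g')(Q) = Add(0, Q) = Q)
Function('M')(x) = 8 (Function('M')(x) = Mul(2, 4) = 8)
Function('v')(y, C) = Mul(-8, C) (Function('v')(y, C) = Mul(Mul(C, 8), -1) = Mul(Mul(8, C), -1) = Mul(-8, C))
Mul(-1, Function('v')(-250, Function('g')(n))) = Mul(-1, Mul(-8, 0)) = Mul(-1, 0) = 0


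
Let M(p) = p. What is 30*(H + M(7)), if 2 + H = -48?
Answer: -1290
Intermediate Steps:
H = -50 (H = -2 - 48 = -50)
30*(H + M(7)) = 30*(-50 + 7) = 30*(-43) = -1290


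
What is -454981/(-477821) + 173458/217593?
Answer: 181882555751/103970504853 ≈ 1.7494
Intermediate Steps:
-454981/(-477821) + 173458/217593 = -454981*(-1/477821) + 173458*(1/217593) = 454981/477821 + 173458/217593 = 181882555751/103970504853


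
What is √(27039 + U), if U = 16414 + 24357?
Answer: √67810 ≈ 260.40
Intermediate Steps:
U = 40771
√(27039 + U) = √(27039 + 40771) = √67810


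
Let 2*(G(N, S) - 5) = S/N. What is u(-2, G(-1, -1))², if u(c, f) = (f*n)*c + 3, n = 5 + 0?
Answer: 2704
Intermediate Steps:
G(N, S) = 5 + S/(2*N) (G(N, S) = 5 + (S/N)/2 = 5 + S/(2*N))
n = 5
u(c, f) = 3 + 5*c*f (u(c, f) = (f*5)*c + 3 = (5*f)*c + 3 = 5*c*f + 3 = 3 + 5*c*f)
u(-2, G(-1, -1))² = (3 + 5*(-2)*(5 + (½)*(-1)/(-1)))² = (3 + 5*(-2)*(5 + (½)*(-1)*(-1)))² = (3 + 5*(-2)*(5 + ½))² = (3 + 5*(-2)*(11/2))² = (3 - 55)² = (-52)² = 2704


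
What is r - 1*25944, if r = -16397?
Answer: -42341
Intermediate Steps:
r - 1*25944 = -16397 - 1*25944 = -16397 - 25944 = -42341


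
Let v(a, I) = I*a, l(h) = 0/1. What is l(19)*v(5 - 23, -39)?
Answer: 0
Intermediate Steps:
l(h) = 0 (l(h) = 0*1 = 0)
l(19)*v(5 - 23, -39) = 0*(-39*(5 - 23)) = 0*(-39*(-18)) = 0*702 = 0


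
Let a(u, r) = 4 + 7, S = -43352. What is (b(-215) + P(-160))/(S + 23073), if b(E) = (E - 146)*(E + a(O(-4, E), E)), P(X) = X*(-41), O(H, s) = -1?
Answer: -80204/20279 ≈ -3.9550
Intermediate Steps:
a(u, r) = 11
P(X) = -41*X
b(E) = (-146 + E)*(11 + E) (b(E) = (E - 146)*(E + 11) = (-146 + E)*(11 + E))
(b(-215) + P(-160))/(S + 23073) = ((-1606 + (-215)² - 135*(-215)) - 41*(-160))/(-43352 + 23073) = ((-1606 + 46225 + 29025) + 6560)/(-20279) = (73644 + 6560)*(-1/20279) = 80204*(-1/20279) = -80204/20279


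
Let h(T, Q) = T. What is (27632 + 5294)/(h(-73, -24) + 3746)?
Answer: 32926/3673 ≈ 8.9643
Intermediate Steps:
(27632 + 5294)/(h(-73, -24) + 3746) = (27632 + 5294)/(-73 + 3746) = 32926/3673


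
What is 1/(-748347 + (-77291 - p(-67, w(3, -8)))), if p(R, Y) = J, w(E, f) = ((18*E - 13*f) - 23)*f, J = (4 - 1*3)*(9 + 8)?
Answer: -1/825655 ≈ -1.2112e-6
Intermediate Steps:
J = 17 (J = (4 - 3)*17 = 1*17 = 17)
w(E, f) = f*(-23 - 13*f + 18*E) (w(E, f) = ((-13*f + 18*E) - 23)*f = (-23 - 13*f + 18*E)*f = f*(-23 - 13*f + 18*E))
p(R, Y) = 17
1/(-748347 + (-77291 - p(-67, w(3, -8)))) = 1/(-748347 + (-77291 - 1*17)) = 1/(-748347 + (-77291 - 17)) = 1/(-748347 - 77308) = 1/(-825655) = -1/825655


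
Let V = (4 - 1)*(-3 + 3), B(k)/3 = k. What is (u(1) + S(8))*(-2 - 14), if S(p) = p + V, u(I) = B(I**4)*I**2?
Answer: -176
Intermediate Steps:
B(k) = 3*k
u(I) = 3*I**6 (u(I) = (3*I**4)*I**2 = 3*I**6)
V = 0 (V = 3*0 = 0)
S(p) = p (S(p) = p + 0 = p)
(u(1) + S(8))*(-2 - 14) = (3*1**6 + 8)*(-2 - 14) = (3*1 + 8)*(-16) = (3 + 8)*(-16) = 11*(-16) = -176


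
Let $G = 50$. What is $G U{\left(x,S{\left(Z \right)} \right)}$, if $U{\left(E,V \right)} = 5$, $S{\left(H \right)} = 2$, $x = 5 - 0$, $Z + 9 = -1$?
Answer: $250$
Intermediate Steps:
$Z = -10$ ($Z = -9 - 1 = -10$)
$x = 5$ ($x = 5 + 0 = 5$)
$G U{\left(x,S{\left(Z \right)} \right)} = 50 \cdot 5 = 250$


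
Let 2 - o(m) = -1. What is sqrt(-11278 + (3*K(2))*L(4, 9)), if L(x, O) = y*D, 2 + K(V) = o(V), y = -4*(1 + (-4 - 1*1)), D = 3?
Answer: I*sqrt(11134) ≈ 105.52*I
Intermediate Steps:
o(m) = 3 (o(m) = 2 - 1*(-1) = 2 + 1 = 3)
y = 16 (y = -4*(1 + (-4 - 1)) = -4*(1 - 5) = -4*(-4) = 16)
K(V) = 1 (K(V) = -2 + 3 = 1)
L(x, O) = 48 (L(x, O) = 16*3 = 48)
sqrt(-11278 + (3*K(2))*L(4, 9)) = sqrt(-11278 + (3*1)*48) = sqrt(-11278 + 3*48) = sqrt(-11278 + 144) = sqrt(-11134) = I*sqrt(11134)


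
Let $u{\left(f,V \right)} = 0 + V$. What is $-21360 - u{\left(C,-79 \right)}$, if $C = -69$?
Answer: $-21281$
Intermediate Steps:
$u{\left(f,V \right)} = V$
$-21360 - u{\left(C,-79 \right)} = -21360 - -79 = -21360 + 79 = -21281$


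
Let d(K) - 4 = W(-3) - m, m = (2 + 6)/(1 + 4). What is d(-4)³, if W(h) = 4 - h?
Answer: 103823/125 ≈ 830.58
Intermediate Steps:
m = 8/5 ≈ 1.6000
d(K) = 47/5 (d(K) = 4 + ((4 - 1*(-3)) - 1*8/5) = 4 + ((4 + 3) - 8/5) = 4 + (7 - 8/5) = 4 + 27/5 = 47/5)
d(-4)³ = (47/5)³ = 103823/125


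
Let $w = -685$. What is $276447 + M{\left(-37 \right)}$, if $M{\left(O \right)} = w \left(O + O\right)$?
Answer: $327137$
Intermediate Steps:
$M{\left(O \right)} = - 1370 O$ ($M{\left(O \right)} = - 685 \left(O + O\right) = - 685 \cdot 2 O = - 1370 O$)
$276447 + M{\left(-37 \right)} = 276447 - -50690 = 276447 + 50690 = 327137$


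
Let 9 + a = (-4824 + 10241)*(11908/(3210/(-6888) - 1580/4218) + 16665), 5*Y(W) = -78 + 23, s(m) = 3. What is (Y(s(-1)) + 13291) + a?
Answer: 27579775240408/2035235 ≈ 1.3551e+7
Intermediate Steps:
Y(W) = -11 (Y(W) = (-78 + 23)/5 = (⅕)*(-55) = -11)
a = 27552747319608/2035235 (a = -9 + (-4824 + 10241)*(11908/(3210/(-6888) - 1580/4218) + 16665) = -9 + 5417*(11908/(3210*(-1/6888) - 1580*1/4218) + 16665) = -9 + 5417*(11908/(-535/1148 - 790/2109) + 16665) = -9 + 5417*(11908/(-2035235/2421132) + 16665) = -9 + 5417*(11908*(-2421132/2035235) + 16665) = -9 + 5417*(-28830839856/2035235 + 16665) = -9 + 5417*(5086351419/2035235) = -9 + 27552765636723/2035235 = 27552747319608/2035235 ≈ 1.3538e+7)
(Y(s(-1)) + 13291) + a = (-11 + 13291) + 27552747319608/2035235 = 13280 + 27552747319608/2035235 = 27579775240408/2035235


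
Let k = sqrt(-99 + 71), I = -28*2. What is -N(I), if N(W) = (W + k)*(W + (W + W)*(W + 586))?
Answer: -3327296 + 118832*I*sqrt(7) ≈ -3.3273e+6 + 3.144e+5*I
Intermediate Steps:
I = -56
k = 2*I*sqrt(7) (k = sqrt(-28) = 2*I*sqrt(7) ≈ 5.2915*I)
N(W) = (W + 2*I*sqrt(7))*(W + 2*W*(586 + W)) (N(W) = (W + 2*I*sqrt(7))*(W + (W + W)*(W + 586)) = (W + 2*I*sqrt(7))*(W + (2*W)*(586 + W)) = (W + 2*I*sqrt(7))*(W + 2*W*(586 + W)))
-N(I) = -(-56)*(2*(-56)**2 + 1173*(-56) + 2346*I*sqrt(7) + 4*I*(-56)*sqrt(7)) = -(-56)*(2*3136 - 65688 + 2346*I*sqrt(7) - 224*I*sqrt(7)) = -(-56)*(6272 - 65688 + 2346*I*sqrt(7) - 224*I*sqrt(7)) = -(-56)*(-59416 + 2122*I*sqrt(7)) = -(3327296 - 118832*I*sqrt(7)) = -3327296 + 118832*I*sqrt(7)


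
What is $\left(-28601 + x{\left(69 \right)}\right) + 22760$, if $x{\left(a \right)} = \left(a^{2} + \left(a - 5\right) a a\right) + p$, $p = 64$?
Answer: $303688$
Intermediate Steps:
$x{\left(a \right)} = 64 + a^{2} + a^{2} \left(-5 + a\right)$ ($x{\left(a \right)} = \left(a^{2} + \left(a - 5\right) a a\right) + 64 = \left(a^{2} + \left(-5 + a\right) a a\right) + 64 = \left(a^{2} + a \left(-5 + a\right) a\right) + 64 = \left(a^{2} + a^{2} \left(-5 + a\right)\right) + 64 = 64 + a^{2} + a^{2} \left(-5 + a\right)$)
$\left(-28601 + x{\left(69 \right)}\right) + 22760 = \left(-28601 + \left(64 + 69^{3} - 4 \cdot 69^{2}\right)\right) + 22760 = \left(-28601 + \left(64 + 328509 - 19044\right)\right) + 22760 = \left(-28601 + 309529\right) + 22760 = 280928 + 22760 = 303688$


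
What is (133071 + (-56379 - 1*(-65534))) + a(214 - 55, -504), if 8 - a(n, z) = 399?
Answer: 141835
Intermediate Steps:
a(n, z) = -391 (a(n, z) = 8 - 1*399 = 8 - 399 = -391)
(133071 + (-56379 - 1*(-65534))) + a(214 - 55, -504) = (133071 + (-56379 - 1*(-65534))) - 391 = (133071 + (-56379 + 65534)) - 391 = (133071 + 9155) - 391 = 142226 - 391 = 141835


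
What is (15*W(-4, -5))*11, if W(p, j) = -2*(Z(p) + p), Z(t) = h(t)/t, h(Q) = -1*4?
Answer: 990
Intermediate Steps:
h(Q) = -4
Z(t) = -4/t
W(p, j) = -2*p + 8/p (W(p, j) = -2*(-4/p + p) = -2*(p - 4/p) = -2*p + 8/p)
(15*W(-4, -5))*11 = (15*(-2*(-4) + 8/(-4)))*11 = (15*(8 + 8*(-¼)))*11 = (15*(8 - 2))*11 = (15*6)*11 = 90*11 = 990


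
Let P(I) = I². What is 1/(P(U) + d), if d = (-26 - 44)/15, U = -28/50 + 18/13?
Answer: -316875/1263278 ≈ -0.25084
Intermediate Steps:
U = 268/325 (U = -28*1/50 + 18*(1/13) = -14/25 + 18/13 = 268/325 ≈ 0.82462)
d = -14/3 (d = (1/15)*(-70) = -14/3 ≈ -4.6667)
1/(P(U) + d) = 1/((268/325)² - 14/3) = 1/(71824/105625 - 14/3) = 1/(-1263278/316875) = -316875/1263278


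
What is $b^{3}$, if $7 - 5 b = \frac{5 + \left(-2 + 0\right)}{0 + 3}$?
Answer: $\frac{216}{125} \approx 1.728$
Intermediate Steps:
$b = \frac{6}{5}$ ($b = \frac{7}{5} - \frac{\left(5 + \left(-2 + 0\right)\right) \frac{1}{0 + 3}}{5} = \frac{7}{5} - \frac{\left(5 - 2\right) \frac{1}{3}}{5} = \frac{7}{5} - \frac{3 \cdot \frac{1}{3}}{5} = \frac{7}{5} - \frac{1}{5} = \frac{6}{5} \approx 1.2$)
$b^{3} = \left(\frac{6}{5}\right)^{3} = \frac{216}{125}$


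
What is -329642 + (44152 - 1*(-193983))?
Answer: -91507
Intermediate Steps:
-329642 + (44152 - 1*(-193983)) = -329642 + (44152 + 193983) = -329642 + 238135 = -91507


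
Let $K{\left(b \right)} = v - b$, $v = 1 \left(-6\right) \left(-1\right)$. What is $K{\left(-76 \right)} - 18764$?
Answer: $-18682$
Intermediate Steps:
$v = 6$ ($v = \left(-6\right) \left(-1\right) = 6$)
$K{\left(b \right)} = 6 - b$
$K{\left(-76 \right)} - 18764 = \left(6 - -76\right) - 18764 = \left(6 + 76\right) - 18764 = 82 - 18764 = -18682$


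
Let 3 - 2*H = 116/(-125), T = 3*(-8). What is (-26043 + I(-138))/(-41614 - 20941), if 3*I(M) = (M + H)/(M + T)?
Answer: 3164190491/7600432500 ≈ 0.41632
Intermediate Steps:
T = -24
H = 491/250 (H = 3/2 - 58/(-125) = 3/2 - 58*(-1)/125 = 3/2 - 1/2*(-116/125) = 3/2 + 58/125 = 491/250 ≈ 1.9640)
I(M) = (491/250 + M)/(3*(-24 + M)) (I(M) = ((M + 491/250)/(M - 24))/3 = ((491/250 + M)/(-24 + M))/3 = (491/250 + M)/(3*(-24 + M)))
(-26043 + I(-138))/(-41614 - 20941) = (-26043 + (491 + 250*(-138))/(750*(-24 - 138)))/(-41614 - 20941) = (-26043 + (1/750)*(491 - 34500)/(-162))/(-62555) = (-26043 + (1/750)*(-1/162)*(-34009))*(-1/62555) = (-26043 + 34009/121500)*(-1/62555) = -3164190491/121500*(-1/62555) = 3164190491/7600432500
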